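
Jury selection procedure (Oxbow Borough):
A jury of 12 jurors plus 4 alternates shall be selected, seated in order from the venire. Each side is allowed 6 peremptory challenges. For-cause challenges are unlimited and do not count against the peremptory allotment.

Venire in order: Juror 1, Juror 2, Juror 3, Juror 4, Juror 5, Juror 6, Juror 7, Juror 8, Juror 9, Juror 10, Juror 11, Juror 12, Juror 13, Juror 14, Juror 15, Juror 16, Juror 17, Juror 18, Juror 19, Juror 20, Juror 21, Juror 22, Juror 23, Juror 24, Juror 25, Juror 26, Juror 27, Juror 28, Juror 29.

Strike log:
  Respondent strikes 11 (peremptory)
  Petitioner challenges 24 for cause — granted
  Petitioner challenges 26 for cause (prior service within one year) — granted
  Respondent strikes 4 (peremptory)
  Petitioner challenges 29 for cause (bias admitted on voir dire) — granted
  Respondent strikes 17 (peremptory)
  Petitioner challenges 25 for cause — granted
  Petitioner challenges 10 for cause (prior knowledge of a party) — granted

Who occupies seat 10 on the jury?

13

Removed: #4, #10, #11, #17, #24, #25, #26, #29.
Seating in order: seats 1–12 → #1, #2, #3, #5, #6, #7, #8, #9, #12, #13, #14, #15; alternates → #16, #18, #19, #20.
So seat 10 is #13.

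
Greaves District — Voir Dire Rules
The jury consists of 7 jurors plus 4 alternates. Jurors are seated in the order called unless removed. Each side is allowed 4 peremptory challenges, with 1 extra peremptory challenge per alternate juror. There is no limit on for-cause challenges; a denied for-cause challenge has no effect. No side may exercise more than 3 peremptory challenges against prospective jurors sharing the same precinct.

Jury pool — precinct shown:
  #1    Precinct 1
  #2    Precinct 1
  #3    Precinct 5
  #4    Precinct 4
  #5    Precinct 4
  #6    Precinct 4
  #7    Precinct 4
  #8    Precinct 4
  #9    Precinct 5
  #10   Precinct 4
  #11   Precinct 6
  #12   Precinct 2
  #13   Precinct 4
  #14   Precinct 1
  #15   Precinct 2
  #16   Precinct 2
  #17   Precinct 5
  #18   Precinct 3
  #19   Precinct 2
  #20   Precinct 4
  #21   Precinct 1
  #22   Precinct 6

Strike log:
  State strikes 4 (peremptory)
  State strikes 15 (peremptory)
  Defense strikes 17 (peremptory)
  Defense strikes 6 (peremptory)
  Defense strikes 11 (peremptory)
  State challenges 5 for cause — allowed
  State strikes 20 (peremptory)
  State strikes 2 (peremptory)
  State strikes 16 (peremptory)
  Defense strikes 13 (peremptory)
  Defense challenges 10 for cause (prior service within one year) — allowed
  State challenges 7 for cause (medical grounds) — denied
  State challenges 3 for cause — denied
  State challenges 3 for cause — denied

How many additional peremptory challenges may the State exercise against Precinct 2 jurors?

State peremptories so far: #4, #15, #20, #2, #16 — 5 of 8 used, 3 left overall.
Against Precinct 2: #15, #16 — 2 used; per-precinct cap 3 leaves 1.
Binding limit: min(3, 1) = 1.

1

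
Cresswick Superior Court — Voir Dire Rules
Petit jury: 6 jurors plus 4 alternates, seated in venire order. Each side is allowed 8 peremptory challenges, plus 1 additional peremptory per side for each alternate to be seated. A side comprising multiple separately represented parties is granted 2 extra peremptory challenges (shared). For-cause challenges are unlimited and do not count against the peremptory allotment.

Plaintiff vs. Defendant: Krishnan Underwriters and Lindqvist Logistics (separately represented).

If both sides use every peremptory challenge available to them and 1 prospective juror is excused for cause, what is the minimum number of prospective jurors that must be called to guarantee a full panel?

Seats to fill: 6 + 4 alternates = 10.
Peremptories — Plaintiff: 8 + 1×4 = 12; Defendant: 8 + 1×4 + 2 = 14; total 26.
For-cause removals: 1.
Minimum venire: 10 + 26 + 1 = 37.

37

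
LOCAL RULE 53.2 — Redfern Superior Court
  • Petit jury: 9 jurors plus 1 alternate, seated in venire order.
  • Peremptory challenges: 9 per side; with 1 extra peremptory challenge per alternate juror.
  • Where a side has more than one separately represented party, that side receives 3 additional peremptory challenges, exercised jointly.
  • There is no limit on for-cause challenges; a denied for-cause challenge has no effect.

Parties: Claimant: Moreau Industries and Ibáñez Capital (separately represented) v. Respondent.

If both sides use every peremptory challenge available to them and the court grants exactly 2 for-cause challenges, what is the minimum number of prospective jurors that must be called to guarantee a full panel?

Seats to fill: 9 + 1 alternates = 10.
Peremptories — Claimant: 9 + 1×1 + 3 = 13; Respondent: 9 + 1×1 = 10; total 23.
For-cause removals: 2.
Minimum venire: 10 + 23 + 2 = 35.

35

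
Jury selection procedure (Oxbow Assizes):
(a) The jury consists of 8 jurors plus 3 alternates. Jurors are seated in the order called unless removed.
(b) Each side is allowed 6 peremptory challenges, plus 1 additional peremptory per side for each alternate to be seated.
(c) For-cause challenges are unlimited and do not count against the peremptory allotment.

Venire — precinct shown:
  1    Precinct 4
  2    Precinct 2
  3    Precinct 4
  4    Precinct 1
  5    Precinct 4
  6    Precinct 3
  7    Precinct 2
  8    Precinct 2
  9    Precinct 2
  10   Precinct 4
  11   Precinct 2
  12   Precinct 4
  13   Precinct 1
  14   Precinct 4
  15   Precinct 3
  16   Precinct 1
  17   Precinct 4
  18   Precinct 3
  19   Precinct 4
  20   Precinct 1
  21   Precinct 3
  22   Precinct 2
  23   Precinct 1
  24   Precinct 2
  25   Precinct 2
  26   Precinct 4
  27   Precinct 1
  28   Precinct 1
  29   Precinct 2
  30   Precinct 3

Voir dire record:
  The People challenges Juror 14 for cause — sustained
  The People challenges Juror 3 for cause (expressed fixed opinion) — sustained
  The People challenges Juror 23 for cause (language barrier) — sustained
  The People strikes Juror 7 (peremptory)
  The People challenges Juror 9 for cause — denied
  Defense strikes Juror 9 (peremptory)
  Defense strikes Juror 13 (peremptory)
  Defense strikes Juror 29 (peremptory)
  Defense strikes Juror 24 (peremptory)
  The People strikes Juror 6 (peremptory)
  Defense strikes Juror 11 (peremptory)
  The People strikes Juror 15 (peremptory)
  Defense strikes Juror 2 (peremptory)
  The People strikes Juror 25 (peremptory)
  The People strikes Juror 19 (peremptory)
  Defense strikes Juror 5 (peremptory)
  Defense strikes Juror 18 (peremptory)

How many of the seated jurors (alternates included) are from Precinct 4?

Removed: #2, #3, #5, #6, #7, #9, #11, #13, #14, #15, #18, #19, #23, #24, #25, #29.
Seated (11 incl. alternates): #1, #4, #8, #10, #12, #16, #17, #20, #21, #22, #26.
Of those, in Precinct 4: #1, #10, #12, #17, #26 → 5.

5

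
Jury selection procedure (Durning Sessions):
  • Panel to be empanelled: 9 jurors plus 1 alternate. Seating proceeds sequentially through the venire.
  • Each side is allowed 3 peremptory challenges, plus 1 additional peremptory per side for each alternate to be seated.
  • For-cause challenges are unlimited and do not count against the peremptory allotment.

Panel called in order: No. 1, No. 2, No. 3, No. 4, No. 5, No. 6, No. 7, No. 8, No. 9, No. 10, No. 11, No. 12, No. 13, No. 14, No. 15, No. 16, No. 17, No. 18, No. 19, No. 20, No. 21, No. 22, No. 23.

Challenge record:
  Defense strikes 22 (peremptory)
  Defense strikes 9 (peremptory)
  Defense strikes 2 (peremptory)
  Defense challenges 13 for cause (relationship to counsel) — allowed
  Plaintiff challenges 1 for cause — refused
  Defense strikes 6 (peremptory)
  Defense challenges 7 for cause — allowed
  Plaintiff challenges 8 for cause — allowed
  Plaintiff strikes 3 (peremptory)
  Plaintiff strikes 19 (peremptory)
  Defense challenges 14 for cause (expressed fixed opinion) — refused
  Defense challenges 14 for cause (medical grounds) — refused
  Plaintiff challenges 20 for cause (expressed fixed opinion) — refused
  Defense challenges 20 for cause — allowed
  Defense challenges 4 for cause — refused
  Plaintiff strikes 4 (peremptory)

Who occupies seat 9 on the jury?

Removed: #2, #3, #4, #6, #7, #8, #9, #13, #19, #20, #22. (#1, #14 stay — for-cause denied.)
Seating in order: seats 1–9 → #1, #5, #10, #11, #12, #14, #15, #16, #17; alternates → #18.
So seat 9 is #17.

17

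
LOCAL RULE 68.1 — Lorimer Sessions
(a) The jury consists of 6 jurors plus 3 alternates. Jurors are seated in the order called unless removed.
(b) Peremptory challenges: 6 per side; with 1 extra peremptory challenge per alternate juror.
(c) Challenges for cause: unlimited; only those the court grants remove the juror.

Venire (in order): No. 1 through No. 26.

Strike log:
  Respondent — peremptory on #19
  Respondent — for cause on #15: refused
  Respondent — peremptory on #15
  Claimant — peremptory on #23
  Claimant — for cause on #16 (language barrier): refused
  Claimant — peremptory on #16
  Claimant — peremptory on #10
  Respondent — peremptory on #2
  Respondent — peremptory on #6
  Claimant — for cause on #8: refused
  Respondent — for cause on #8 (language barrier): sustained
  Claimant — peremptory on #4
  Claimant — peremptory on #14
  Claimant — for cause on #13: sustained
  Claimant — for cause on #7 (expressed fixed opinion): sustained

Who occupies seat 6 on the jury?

Removed: #2, #4, #6, #7, #8, #10, #13, #14, #15, #16, #19, #23.
Filling seats in venire order through position 6: #1, #3, #5, #9, #11, #12.
So seat 6 is #12.

12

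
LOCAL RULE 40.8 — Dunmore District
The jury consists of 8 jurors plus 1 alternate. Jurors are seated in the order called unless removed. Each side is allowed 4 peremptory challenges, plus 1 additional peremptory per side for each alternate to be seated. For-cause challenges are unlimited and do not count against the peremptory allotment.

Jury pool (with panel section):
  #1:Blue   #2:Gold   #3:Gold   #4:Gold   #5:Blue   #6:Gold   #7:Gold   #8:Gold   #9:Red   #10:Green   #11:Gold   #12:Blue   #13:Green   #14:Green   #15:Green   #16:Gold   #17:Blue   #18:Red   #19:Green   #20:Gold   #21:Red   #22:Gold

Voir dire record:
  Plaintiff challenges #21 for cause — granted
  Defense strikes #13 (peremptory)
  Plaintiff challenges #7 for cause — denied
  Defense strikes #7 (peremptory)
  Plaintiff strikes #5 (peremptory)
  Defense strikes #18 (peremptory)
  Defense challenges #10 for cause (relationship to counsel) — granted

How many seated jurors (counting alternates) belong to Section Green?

0

Removed: #5, #7, #10, #13, #18, #21.
Seated (9 incl. alternates): #1, #2, #3, #4, #6, #8, #9, #11, #12.
None of those are in Section Green → 0.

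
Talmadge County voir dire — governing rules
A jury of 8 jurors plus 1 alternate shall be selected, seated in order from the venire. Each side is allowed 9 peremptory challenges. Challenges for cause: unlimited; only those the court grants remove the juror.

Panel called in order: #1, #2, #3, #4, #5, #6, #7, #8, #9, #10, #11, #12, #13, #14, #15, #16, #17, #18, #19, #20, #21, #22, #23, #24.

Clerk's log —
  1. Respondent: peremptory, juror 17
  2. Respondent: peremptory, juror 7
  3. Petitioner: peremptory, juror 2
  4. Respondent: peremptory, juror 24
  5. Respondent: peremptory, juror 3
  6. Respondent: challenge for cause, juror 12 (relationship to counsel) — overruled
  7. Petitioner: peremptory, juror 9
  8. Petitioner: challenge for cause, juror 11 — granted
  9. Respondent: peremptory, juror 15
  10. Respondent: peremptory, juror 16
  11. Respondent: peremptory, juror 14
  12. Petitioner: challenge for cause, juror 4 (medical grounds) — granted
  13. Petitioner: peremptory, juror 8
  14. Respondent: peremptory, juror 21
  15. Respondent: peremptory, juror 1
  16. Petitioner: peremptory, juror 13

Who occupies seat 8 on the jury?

Removed: #1, #2, #3, #4, #7, #8, #9, #11, #13, #14, #15, #16, #17, #21, #24. (#12 stays — for-cause denied.)
Seating in order: seats 1–8 → #5, #6, #10, #12, #18, #19, #20, #22; alternates → #23.
So seat 8 is #22.

22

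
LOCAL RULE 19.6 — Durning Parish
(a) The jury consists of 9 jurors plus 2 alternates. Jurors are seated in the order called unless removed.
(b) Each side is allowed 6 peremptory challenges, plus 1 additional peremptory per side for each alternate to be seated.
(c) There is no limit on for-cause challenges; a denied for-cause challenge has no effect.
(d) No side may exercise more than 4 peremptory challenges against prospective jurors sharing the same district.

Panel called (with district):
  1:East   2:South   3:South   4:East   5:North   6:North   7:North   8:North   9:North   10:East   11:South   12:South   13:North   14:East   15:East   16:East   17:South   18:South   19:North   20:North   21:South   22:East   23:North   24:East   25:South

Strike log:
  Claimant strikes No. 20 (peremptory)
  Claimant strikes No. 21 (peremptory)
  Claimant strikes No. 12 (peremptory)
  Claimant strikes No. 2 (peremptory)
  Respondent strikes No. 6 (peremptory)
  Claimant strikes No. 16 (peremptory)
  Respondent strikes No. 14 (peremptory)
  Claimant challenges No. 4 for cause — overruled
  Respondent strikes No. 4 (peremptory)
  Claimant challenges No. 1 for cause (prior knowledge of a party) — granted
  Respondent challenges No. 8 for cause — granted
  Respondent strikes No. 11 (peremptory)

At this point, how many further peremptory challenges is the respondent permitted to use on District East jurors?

Respondent peremptories so far: #6, #14, #4, #11 — 4 of 8 used, 4 left overall.
Against District East: #14, #4 — 2 used; per-district cap 4 leaves 2.
Binding limit: min(4, 2) = 2.

2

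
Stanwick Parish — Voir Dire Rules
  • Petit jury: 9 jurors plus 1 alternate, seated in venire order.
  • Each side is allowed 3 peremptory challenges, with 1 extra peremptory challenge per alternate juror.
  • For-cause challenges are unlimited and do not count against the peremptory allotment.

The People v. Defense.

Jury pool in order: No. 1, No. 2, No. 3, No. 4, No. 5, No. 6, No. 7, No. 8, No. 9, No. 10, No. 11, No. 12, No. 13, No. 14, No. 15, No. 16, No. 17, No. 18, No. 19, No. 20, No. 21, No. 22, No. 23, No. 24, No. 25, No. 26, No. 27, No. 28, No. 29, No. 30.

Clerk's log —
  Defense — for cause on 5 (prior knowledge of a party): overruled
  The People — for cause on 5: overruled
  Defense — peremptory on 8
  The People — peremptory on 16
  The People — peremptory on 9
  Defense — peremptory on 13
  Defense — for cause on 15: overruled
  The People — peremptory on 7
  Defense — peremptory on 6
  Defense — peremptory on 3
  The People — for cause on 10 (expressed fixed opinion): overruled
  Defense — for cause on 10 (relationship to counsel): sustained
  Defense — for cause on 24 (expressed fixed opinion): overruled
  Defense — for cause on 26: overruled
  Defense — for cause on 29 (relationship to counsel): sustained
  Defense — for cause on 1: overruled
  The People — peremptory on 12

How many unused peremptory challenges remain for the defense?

0

Defense allotment: 3 base + 1 × 1 alternate = 4.
Defense peremptories used: #8, #13, #6, #3 — 4 (for-cause on #5, #15, #10, #24, #26, #29, #1 don't count).
Remaining: 4 − 4 = 0.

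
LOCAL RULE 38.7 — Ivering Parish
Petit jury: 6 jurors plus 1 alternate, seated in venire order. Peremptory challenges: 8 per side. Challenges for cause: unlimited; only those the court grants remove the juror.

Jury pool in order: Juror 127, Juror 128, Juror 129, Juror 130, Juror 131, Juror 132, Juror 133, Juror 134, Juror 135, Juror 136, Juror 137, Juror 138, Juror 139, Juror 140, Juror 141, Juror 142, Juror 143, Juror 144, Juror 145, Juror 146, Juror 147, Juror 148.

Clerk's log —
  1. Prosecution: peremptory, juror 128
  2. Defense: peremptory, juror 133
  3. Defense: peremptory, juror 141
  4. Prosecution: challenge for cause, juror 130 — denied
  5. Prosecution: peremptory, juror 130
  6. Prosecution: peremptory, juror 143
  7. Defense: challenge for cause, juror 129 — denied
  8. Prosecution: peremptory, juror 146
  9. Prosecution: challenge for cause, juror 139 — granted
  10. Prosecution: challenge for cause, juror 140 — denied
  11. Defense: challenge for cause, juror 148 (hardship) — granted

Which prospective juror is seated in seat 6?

135

Removed: #128, #130, #133, #139, #141, #143, #146, #148. (#129, #140 stay — for-cause denied.)
Seating in order: seats 1–6 → #127, #129, #131, #132, #134, #135; alternates → #136.
So seat 6 is #135.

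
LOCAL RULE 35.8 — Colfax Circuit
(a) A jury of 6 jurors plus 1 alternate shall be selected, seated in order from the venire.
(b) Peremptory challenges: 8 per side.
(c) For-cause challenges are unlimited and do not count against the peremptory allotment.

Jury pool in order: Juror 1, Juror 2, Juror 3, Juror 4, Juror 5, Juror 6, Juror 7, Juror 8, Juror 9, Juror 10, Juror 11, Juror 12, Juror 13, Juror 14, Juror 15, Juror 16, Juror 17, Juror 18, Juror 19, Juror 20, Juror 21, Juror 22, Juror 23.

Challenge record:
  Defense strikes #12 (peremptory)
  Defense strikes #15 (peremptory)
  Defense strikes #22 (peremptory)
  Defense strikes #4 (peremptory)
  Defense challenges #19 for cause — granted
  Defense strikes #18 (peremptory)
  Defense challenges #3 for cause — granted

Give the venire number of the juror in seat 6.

Removed: #3, #4, #12, #15, #18, #19, #22.
Seating in order: seats 1–6 → #1, #2, #5, #6, #7, #8; alternates → #9.
So seat 6 is #8.

8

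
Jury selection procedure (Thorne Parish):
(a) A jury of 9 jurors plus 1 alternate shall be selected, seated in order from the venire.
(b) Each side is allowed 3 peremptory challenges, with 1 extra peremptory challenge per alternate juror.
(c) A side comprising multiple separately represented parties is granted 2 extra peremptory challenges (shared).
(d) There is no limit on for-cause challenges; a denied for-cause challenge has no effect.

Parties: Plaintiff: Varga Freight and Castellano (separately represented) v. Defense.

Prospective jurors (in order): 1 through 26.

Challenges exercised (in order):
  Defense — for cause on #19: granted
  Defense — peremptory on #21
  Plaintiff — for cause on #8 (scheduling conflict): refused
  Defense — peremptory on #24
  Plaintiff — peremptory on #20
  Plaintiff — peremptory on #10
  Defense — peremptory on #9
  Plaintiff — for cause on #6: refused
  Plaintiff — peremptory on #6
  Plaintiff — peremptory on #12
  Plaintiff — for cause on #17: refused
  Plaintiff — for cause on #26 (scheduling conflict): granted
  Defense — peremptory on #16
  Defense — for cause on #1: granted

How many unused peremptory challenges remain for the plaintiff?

2

Plaintiff allotment: 3 base + 1 × 1 alternate + 2 multi-party = 6.
Plaintiff peremptories used: #20, #10, #6, #12 — 4 (for-cause on #8, #6, #17, #26 don't count).
Remaining: 6 − 4 = 2.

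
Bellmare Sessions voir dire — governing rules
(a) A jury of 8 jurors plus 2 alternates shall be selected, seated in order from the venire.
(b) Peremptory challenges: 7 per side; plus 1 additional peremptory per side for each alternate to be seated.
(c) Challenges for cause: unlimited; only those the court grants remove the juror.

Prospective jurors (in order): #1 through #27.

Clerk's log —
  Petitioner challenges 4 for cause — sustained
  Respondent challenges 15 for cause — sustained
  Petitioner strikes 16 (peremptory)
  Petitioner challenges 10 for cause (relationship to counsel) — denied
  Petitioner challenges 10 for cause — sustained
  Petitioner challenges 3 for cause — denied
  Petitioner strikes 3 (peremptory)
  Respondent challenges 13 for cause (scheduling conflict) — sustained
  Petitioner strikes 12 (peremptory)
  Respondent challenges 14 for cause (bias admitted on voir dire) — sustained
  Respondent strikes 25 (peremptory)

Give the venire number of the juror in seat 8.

Removed: #3, #4, #10, #12, #13, #14, #15, #16, #25.
Seating in order: seats 1–8 → #1, #2, #5, #6, #7, #8, #9, #11; alternates → #17, #18.
So seat 8 is #11.

11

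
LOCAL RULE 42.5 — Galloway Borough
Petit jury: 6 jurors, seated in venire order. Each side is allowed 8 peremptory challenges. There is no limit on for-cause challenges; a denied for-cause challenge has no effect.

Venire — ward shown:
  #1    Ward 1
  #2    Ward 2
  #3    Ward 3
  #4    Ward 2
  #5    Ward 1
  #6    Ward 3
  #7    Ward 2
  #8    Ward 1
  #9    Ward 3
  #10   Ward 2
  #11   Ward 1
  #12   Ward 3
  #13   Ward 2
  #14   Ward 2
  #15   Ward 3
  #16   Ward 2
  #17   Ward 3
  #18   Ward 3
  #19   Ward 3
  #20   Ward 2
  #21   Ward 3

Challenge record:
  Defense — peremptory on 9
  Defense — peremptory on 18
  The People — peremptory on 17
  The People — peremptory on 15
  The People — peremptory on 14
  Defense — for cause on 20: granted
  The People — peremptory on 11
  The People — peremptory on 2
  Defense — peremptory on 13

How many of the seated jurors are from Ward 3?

2

Removed: #2, #9, #11, #13, #14, #15, #17, #18, #20.
Seated jurors 1–6: #1, #3, #4, #5, #6, #7.
Of those, in Ward 3: #3, #6 → 2.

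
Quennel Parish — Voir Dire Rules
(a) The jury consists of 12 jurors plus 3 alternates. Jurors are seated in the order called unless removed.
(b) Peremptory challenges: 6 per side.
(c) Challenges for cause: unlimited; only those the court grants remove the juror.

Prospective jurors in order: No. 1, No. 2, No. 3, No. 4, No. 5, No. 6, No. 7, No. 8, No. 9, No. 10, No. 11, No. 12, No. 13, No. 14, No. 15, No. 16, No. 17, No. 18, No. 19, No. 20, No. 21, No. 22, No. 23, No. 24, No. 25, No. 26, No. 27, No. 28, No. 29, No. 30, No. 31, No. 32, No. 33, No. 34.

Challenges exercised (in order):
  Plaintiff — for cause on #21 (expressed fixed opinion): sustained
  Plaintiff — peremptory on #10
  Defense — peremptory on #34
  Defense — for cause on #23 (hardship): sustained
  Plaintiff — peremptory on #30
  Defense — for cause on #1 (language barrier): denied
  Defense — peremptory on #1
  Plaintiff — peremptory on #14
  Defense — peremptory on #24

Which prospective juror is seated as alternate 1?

Removed: #1, #10, #14, #21, #23, #24, #30, #34.
Seating in order: seats 1–12 → #2, #3, #4, #5, #6, #7, #8, #9, #11, #12, #13, #15; alternates → #16, #17, #18.
So alternate 1 is #16.

16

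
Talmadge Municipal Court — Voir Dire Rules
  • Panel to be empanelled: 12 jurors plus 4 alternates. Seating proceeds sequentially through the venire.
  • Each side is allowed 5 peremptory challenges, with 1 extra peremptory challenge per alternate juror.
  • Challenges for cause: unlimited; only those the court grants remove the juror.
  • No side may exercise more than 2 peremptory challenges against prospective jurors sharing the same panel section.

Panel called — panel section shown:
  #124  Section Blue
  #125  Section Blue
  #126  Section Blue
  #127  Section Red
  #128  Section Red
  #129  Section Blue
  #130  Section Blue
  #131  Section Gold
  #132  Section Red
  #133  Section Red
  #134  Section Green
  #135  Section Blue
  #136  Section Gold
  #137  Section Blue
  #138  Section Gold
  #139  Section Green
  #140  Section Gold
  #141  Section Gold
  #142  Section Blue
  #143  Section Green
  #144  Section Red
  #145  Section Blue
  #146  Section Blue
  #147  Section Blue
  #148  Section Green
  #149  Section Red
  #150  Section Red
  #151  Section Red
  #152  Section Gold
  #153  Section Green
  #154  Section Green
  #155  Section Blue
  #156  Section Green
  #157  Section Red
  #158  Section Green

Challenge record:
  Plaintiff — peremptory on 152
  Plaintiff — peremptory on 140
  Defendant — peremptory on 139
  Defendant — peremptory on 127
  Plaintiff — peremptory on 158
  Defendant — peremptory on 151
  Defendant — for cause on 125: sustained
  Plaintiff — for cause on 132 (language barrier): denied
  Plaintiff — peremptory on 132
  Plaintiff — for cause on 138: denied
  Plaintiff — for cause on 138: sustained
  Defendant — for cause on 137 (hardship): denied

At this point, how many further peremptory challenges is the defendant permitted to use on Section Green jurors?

Defendant peremptories so far: #139, #127, #151 — 3 of 9 used, 6 left overall.
Against Section Green: #139 — 1 used; per-section cap 2 leaves 1.
Binding limit: min(6, 1) = 1.

1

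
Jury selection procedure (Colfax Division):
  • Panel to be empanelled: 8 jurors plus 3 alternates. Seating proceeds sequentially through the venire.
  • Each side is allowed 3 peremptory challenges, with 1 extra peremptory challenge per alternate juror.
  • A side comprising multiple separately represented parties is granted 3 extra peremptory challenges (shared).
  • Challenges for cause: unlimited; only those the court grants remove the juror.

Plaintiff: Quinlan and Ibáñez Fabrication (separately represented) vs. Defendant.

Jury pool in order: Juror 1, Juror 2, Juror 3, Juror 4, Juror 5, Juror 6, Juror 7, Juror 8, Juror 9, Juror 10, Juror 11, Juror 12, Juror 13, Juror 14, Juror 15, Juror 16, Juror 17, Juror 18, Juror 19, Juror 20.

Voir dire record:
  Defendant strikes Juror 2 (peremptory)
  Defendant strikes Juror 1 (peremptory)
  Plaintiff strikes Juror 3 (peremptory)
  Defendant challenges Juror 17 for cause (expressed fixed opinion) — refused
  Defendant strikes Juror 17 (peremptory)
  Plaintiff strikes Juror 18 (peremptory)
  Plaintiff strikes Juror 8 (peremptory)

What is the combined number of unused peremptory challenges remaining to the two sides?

9

Plaintiff allotment: 3 base + 1 × 3 alternates + 3 multi-party = 9. Defendant allotment: 3 base + 1 × 3 alternates = 6.
Plaintiff peremptories used: #3, #18, #8 — 3.
Defendant peremptories used: #2, #1, #17 — 3 (the for-cause on #17 doesn't count).
Remaining: (9 − 3) + (6 − 3) = 9.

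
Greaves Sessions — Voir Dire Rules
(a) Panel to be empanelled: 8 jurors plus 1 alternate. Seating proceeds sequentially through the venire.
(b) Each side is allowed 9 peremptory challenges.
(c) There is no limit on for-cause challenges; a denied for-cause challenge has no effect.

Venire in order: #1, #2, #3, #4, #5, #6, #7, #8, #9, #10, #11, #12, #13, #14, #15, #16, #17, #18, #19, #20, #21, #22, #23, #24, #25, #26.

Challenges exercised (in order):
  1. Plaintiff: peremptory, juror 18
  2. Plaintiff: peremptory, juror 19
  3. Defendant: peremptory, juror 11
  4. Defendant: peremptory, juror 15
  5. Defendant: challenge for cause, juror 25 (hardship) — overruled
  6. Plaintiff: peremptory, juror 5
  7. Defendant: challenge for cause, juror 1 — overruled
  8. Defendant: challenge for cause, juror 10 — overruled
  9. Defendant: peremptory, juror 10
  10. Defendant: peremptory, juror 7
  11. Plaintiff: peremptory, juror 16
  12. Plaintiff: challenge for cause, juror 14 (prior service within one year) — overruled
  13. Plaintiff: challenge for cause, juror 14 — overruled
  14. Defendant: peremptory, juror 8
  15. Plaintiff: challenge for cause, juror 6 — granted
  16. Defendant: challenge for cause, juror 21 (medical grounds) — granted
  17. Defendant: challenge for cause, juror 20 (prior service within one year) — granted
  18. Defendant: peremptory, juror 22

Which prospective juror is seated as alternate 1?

Removed: #5, #6, #7, #8, #10, #11, #15, #16, #18, #19, #20, #21, #22. (#1, #14, #25 stay — for-cause denied.)
Seating in order: seats 1–8 → #1, #2, #3, #4, #9, #12, #13, #14; alternates → #17.
So alternate 1 is #17.

17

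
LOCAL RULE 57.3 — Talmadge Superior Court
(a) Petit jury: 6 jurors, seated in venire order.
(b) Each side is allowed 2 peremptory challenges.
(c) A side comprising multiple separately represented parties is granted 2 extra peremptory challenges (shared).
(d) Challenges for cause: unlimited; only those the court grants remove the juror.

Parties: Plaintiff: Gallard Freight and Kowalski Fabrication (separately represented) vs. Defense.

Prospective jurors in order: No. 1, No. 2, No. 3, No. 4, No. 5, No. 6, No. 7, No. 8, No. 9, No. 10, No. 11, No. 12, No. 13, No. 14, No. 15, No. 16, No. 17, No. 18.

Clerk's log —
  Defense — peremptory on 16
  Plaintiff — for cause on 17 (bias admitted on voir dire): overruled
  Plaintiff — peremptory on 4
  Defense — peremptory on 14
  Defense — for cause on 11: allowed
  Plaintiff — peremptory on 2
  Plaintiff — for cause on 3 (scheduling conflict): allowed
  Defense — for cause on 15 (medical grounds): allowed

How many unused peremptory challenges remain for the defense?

0

Defense allotment: 2.
Defense peremptories used: #16, #14 — 2 (for-cause on #11, #15 don't count).
Remaining: 2 − 2 = 0.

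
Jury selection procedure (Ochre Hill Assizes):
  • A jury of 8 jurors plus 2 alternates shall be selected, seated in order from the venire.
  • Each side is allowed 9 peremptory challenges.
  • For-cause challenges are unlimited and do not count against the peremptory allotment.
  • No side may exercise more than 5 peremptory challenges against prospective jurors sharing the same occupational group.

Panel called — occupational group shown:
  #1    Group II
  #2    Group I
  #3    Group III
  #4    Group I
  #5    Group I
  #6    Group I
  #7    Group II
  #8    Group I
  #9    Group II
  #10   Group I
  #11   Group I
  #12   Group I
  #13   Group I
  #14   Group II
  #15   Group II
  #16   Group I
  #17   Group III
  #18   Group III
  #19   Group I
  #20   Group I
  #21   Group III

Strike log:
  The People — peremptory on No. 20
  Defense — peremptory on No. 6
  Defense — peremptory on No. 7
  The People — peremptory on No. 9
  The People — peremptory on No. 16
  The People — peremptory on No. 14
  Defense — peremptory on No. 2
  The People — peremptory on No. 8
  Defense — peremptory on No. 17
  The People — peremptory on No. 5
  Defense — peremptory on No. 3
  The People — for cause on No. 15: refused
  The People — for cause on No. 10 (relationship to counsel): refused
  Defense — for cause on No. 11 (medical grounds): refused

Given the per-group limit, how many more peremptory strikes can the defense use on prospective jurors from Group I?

3

Defense peremptories so far: #6, #7, #2, #17, #3 — 5 of 9 used, 4 left overall.
Against Group I: #6, #2 — 2 used; per-group cap 5 leaves 3.
Binding limit: min(4, 3) = 3.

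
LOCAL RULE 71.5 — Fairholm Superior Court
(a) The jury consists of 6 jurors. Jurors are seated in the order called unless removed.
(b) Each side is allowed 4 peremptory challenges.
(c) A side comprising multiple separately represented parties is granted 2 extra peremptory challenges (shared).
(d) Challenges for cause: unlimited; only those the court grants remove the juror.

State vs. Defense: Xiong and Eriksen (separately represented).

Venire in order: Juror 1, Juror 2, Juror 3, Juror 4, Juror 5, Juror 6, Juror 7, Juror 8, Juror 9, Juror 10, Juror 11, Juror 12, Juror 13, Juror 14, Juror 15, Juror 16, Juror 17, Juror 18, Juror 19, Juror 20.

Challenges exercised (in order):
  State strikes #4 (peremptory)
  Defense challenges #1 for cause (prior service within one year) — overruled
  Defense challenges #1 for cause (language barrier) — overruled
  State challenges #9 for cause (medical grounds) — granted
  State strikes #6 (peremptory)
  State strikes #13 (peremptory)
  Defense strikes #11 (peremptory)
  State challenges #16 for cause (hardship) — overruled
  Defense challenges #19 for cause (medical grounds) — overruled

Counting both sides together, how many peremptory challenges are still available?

State allotment: 4. Defense allotment: 4 base + 2 multi-party = 6.
State peremptories used: #4, #6, #13 — 3 (for-cause on #9, #16 don't count).
Defense peremptories used: #11 — 1 (for-cause on #1, #1, #19 don't count).
Remaining: (4 − 3) + (6 − 1) = 6.

6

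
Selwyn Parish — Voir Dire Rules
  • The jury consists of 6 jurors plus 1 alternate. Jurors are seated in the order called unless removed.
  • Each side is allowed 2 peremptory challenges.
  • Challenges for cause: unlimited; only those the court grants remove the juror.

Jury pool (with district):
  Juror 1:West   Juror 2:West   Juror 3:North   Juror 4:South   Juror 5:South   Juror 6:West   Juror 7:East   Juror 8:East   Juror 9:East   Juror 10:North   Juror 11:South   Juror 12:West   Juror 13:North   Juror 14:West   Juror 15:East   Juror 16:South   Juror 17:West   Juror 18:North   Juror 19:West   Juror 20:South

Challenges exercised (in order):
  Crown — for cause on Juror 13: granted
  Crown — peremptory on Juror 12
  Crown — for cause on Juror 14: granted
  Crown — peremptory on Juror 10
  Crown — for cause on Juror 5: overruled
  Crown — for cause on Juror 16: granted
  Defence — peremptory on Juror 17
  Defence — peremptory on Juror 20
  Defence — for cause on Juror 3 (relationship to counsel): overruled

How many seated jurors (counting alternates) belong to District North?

1

Removed: #10, #12, #13, #14, #16, #17, #20.
Seated (7 incl. alternates): #1, #2, #3, #4, #5, #6, #7.
Of those, in District North: #3 → 1.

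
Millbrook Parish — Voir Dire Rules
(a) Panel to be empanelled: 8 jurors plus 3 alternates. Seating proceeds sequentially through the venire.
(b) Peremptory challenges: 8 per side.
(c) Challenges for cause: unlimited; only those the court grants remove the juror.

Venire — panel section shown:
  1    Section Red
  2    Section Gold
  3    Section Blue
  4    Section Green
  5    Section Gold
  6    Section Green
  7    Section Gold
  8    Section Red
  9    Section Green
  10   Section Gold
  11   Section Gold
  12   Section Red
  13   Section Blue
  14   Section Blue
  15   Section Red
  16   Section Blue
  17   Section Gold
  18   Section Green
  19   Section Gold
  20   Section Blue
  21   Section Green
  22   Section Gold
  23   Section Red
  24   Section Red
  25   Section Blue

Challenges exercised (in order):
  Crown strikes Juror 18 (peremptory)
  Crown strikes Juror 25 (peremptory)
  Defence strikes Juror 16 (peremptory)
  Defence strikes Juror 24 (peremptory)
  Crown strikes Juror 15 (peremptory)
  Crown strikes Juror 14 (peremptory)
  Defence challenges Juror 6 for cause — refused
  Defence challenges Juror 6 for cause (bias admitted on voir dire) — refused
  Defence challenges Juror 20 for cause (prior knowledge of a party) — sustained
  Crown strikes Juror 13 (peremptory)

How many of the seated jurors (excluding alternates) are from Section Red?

2

Removed: #13, #14, #15, #16, #18, #20, #24, #25.
Seated jurors 1–8: #1, #2, #3, #4, #5, #6, #7, #8 (alternates #9, #10, #11 not counted).
Of those, in Section Red: #1, #8 → 2.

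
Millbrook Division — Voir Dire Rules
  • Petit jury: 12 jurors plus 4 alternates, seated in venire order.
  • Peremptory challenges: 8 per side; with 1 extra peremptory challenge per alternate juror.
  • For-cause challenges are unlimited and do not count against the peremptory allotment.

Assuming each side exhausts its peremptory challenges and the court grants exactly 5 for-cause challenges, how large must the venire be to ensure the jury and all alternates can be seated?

45

Seats to fill: 12 + 4 alternates = 16.
Peremptories: 8 + 1×4 = 12 per side × 2 sides = 24.
For-cause removals: 5.
Minimum venire: 16 + 24 + 5 = 45.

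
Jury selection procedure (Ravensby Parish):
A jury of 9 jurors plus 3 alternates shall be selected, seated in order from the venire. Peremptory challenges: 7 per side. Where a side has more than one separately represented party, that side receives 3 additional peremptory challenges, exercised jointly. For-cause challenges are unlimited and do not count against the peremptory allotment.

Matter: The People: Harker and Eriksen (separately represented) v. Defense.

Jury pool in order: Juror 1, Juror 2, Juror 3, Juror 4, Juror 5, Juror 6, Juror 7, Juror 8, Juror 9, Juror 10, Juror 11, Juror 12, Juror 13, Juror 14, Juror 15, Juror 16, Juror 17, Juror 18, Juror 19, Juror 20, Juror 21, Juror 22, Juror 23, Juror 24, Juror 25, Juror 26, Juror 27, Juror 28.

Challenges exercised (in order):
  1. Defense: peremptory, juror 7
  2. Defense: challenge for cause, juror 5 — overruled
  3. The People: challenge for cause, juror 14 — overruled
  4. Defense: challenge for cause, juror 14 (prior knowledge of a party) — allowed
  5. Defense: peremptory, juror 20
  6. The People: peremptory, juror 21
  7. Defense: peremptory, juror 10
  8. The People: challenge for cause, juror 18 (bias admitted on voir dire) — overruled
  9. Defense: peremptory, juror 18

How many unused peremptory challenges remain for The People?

The People allotment: 7 base + 3 multi-party = 10.
The People peremptories used: #21 — 1 (for-cause on #14, #18 don't count).
Remaining: 10 − 1 = 9.

9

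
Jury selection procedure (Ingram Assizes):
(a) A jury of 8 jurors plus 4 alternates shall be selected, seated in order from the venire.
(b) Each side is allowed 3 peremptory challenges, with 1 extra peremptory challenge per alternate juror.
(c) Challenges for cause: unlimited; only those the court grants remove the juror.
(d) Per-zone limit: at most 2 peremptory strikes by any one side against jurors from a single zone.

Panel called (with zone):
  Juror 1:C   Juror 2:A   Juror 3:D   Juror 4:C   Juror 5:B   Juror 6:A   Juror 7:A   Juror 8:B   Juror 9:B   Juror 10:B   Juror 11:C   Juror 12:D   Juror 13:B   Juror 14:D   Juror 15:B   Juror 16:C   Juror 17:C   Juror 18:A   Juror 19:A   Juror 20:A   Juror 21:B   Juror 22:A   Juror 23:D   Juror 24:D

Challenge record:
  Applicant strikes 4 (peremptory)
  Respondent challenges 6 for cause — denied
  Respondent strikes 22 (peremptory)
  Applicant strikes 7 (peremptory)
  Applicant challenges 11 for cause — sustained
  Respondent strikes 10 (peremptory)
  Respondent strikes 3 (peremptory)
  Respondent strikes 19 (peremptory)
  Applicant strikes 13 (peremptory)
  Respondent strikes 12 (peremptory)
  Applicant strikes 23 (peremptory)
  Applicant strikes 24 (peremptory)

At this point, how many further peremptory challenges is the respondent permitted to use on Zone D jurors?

Respondent peremptories so far: #22, #10, #3, #19, #12 — 5 of 7 used, 2 left overall.
Against Zone D: #3, #12 — 2 used; per-zone cap 2 leaves 0.
Binding limit: min(2, 0) = 0.

0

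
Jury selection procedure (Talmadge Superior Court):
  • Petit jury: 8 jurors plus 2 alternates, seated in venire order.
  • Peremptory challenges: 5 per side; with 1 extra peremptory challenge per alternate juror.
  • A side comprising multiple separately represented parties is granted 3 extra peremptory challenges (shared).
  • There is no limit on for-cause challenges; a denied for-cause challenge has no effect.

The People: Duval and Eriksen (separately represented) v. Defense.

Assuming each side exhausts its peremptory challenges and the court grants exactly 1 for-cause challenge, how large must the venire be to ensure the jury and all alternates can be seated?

Seats to fill: 8 + 2 alternates = 10.
Peremptories — The People: 5 + 1×2 + 3 = 10; Defense: 5 + 1×2 = 7; total 17.
For-cause removals: 1.
Minimum venire: 10 + 17 + 1 = 28.

28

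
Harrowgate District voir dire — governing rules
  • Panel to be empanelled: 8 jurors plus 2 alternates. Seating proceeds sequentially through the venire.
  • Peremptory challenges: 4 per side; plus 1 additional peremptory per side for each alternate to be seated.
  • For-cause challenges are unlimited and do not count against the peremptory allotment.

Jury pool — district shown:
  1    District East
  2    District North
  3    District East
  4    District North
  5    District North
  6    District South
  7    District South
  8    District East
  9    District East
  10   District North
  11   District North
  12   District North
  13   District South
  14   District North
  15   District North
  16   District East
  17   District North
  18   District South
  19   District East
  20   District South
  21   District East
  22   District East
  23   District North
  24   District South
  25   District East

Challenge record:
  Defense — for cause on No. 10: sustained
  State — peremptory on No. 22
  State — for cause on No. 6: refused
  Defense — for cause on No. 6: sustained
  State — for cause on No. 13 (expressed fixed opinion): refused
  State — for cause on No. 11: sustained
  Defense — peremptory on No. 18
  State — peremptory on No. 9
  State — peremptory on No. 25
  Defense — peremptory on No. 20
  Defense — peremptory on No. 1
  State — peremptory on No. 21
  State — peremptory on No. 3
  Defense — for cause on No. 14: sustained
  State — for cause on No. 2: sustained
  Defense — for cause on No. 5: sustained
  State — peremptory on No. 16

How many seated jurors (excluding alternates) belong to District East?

2

Removed: #1, #2, #3, #5, #6, #9, #10, #11, #14, #16, #18, #20, #21, #22, #25.
Seated jurors 1–8: #4, #7, #8, #12, #13, #15, #17, #19 (alternates #23, #24 not counted).
Of those, in District East: #8, #19 → 2.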